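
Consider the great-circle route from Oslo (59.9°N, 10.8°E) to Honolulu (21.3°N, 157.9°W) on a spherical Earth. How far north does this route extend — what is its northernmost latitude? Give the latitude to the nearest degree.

The great circle lies in the plane with unit normal n̂ = (p₁ × p₂)/|p₁ × p₂|.
Here n̂_z ≈ -0.093; the vertex latitude is φ_max = arccos|n̂_z| ≈ 84.7°.

≈ 85°N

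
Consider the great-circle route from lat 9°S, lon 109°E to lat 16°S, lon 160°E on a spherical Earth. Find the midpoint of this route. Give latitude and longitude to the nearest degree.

The haversine formula gives a central angle δ ≈ 0.876 rad (50.2°) between the endpoints.
Interpolate at f = 1/2 with slerp weights a = sin((1−f)δ)/sin δ ≈ 0.552, b = sin(fδ)/sin δ ≈ 0.552.
p = a·p₁ + b·p₂ ≈ (-0.676, 0.697, -0.239); φ = arcsin(p_z) ≈ -13.80°, λ = atan2(p_y, p_x) ≈ 134.13°.

≈ lat 14°S, lon 134°E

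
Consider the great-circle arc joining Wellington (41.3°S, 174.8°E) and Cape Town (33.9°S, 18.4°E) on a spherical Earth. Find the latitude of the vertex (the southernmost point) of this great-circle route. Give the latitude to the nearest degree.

The great circle lies in the plane with unit normal n̂ = (p₁ × p₂)/|p₁ × p₂|.
Here n̂_z ≈ -0.255; the vertex latitude is φ_max = arccos|n̂_z| ≈ 75.2°.
Check via Clairaut: cos φ_max = |cos φ₁| · sin C = cos(41.3°)·sin(160.2°) ≈ 0.255, again giving ≈ 75.2°.

≈ 75°S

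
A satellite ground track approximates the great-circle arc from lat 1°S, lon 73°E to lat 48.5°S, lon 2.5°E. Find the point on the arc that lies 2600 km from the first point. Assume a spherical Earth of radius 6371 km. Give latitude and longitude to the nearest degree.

The haversine formula gives a central angle δ ≈ 1.334 rad (76.5°) between the endpoints. The total great-circle distance is δ·R ≈ 1.334 × 6371 ≈ 8501 km, so the target fraction is f = 2600/8501 ≈ 0.306.
Interpolate at f ≈ 0.306 with slerp weights a = sin((1−f)δ)/sin δ ≈ 0.822, b = sin(fδ)/sin δ ≈ 0.408.
p = a·p₁ + b·p₂ ≈ (0.511, 0.798, -0.320); φ = arcsin(p_z) ≈ -18.67°, λ = atan2(p_y, p_x) ≈ 57.39°.

≈ lat 19°S, lon 57°E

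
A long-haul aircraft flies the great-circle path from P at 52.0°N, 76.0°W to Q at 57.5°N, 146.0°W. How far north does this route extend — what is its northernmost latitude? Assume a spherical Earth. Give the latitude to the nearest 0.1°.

≈ 60.4°N

The great circle lies in the plane with unit normal n̂ = (p₁ × p₂)/|p₁ × p₂|.
Here n̂_z ≈ -0.495; the vertex latitude is φ_max = arccos|n̂_z| ≈ 60.4°.
Check via Clairaut: cos φ_max = |cos φ₁| · sin C = cos(52.0°)·sin(53.4°) ≈ 0.495, again giving ≈ 60.4°.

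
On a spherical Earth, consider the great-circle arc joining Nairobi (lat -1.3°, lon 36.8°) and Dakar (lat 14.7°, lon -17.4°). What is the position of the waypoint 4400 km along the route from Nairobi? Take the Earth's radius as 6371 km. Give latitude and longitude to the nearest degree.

≈ lat 11°, lon -1°

From cos δ = sin φ₁ sin φ₂ + cos φ₁ cos φ₂ cos Δλ, the central angle is δ ≈ 0.977 rad (56.0°). The total great-circle distance is δ·R ≈ 0.977 × 6371 ≈ 6221 km, so the target fraction is f = 4400/6221 ≈ 0.707.
Interpolate at f ≈ 0.707 with slerp weights a = sin((1−f)δ)/sin δ ≈ 0.340, b = sin(fδ)/sin δ ≈ 0.769.
p = a·p₁ + b·p₂ ≈ (0.982, -0.019, 0.187); φ = arcsin(p_z) ≈ 10.80°, λ = atan2(p_y, p_x) ≈ -1.08°.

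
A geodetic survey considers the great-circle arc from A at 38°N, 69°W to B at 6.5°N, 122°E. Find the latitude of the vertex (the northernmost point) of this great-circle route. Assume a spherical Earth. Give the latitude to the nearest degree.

The great circle lies in the plane with unit normal n̂ = (p₁ × p₂)/|p₁ × p₂|.
Here n̂_z ≈ -0.209; the vertex latitude is φ_max = arccos|n̂_z| ≈ 77.9°.

≈ 78°N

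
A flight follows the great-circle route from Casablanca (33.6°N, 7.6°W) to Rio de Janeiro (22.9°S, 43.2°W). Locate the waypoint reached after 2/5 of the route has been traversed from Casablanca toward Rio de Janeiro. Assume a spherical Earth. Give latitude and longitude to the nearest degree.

≈ (11°N, 23°W)

Write both endpoints as unit vectors p₁, p₂ with components (cos φ cos λ, cos φ sin λ, sin φ).
The central angle between the endpoints is δ = arccos(p₁·p₂) ≈ 1.150 rad (65.9°).
Interpolate at f = 2/5 with slerp weights a = sin((1−f)δ)/sin δ ≈ 0.697, b = sin(fδ)/sin δ ≈ 0.486.
p = a·p₁ + b·p₂ ≈ (0.902, -0.384, 0.197); φ = arcsin(p_z) ≈ 11.34°, λ = atan2(p_y, p_x) ≈ -23.03°.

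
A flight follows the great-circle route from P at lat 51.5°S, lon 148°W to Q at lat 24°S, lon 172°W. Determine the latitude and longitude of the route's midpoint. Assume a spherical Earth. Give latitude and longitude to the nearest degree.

≈ lat 38°S, lon 162°W

Write both endpoints as unit vectors p₁, p₂ with components (cos φ cos λ, cos φ sin λ, sin φ).
The central angle between the endpoints is δ = arccos(p₁·p₂) ≈ 0.577 rad (33.1°).
Interpolate at f = 1/2 with slerp weights a = sin((1−f)δ)/sin δ ≈ 0.522, b = sin(fδ)/sin δ ≈ 0.522.
p = a·p₁ + b·p₂ ≈ (-0.747, -0.238, -0.620); φ = arcsin(p_z) ≈ -38.34°, λ = atan2(p_y, p_x) ≈ -162.31°.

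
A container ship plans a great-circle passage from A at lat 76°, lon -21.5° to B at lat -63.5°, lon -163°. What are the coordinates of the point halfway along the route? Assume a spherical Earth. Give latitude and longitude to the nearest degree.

Write both endpoints as unit vectors p₁, p₂ with components (cos φ cos λ, cos φ sin λ, sin φ).
The central angle between the endpoints is δ = arccos(p₁·p₂) ≈ 2.833 rad (162.3°).
Interpolate at f = 1/2 with slerp weights a = sin((1−f)δ)/sin δ ≈ 3.256, b = sin(fδ)/sin δ ≈ 3.256.
p = a·p₁ + b·p₂ ≈ (-0.656, -0.713, 0.245); φ = arcsin(p_z) ≈ 14.20°, λ = atan2(p_y, p_x) ≈ -132.62°.

≈ lat 14°, lon -133°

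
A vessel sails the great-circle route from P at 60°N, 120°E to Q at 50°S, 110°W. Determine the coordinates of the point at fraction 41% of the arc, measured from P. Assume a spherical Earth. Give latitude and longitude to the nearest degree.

Write both endpoints as unit vectors p₁, p₂ with components (cos φ cos λ, cos φ sin λ, sin φ).
The central angle between the endpoints is δ = arccos(p₁·p₂) ≈ 2.626 rad (150.5°).
Interpolate at f = 0.41 with slerp weights a = sin((1−f)δ)/sin δ ≈ 2.028, b = sin(fδ)/sin δ ≈ 1.786.
p = a·p₁ + b·p₂ ≈ (-0.899, -0.200, 0.388); φ = arcsin(p_z) ≈ 22.84°, λ = atan2(p_y, p_x) ≈ -167.43°.

≈ 23°N, 167°W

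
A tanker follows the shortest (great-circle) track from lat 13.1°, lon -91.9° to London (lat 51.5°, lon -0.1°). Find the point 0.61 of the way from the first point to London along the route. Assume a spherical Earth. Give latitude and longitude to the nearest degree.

≈ lat 46°, lon -48°

Write both endpoints as unit vectors p₁, p₂ with components (cos φ cos λ, cos φ sin λ, sin φ).
The central angle between the endpoints is δ = arccos(p₁·p₂) ≈ 1.412 rad (80.9°).
Interpolate at f = 0.61 with slerp weights a = sin((1−f)δ)/sin δ ≈ 0.530, b = sin(fδ)/sin δ ≈ 0.768.
p = a·p₁ + b·p₂ ≈ (0.461, -0.517, 0.721); φ = arcsin(p_z) ≈ 46.17°, λ = atan2(p_y, p_x) ≈ -48.25°.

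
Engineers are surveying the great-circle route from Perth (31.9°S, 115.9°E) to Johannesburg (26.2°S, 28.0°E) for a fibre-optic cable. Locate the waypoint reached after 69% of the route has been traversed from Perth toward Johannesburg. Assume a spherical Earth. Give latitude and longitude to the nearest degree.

≈ (35°S, 53°E)

Write both endpoints as unit vectors p₁, p₂ with components (cos φ cos λ, cos φ sin λ, sin φ).
The central angle between the endpoints is δ = arccos(p₁·p₂) ≈ 1.307 rad (74.9°).
Interpolate at f = 0.69 with slerp weights a = sin((1−f)δ)/sin δ ≈ 0.408, b = sin(fδ)/sin δ ≈ 0.812.
p = a·p₁ + b·p₂ ≈ (0.492, 0.654, -0.574); φ = arcsin(p_z) ≈ -35.06°, λ = atan2(p_y, p_x) ≈ 53.03°.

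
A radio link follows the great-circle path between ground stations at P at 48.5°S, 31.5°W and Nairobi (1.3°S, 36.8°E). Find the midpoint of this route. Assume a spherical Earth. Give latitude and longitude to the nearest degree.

Write both endpoints as unit vectors p₁, p₂ with components (cos φ cos λ, cos φ sin λ, sin φ).
The central angle between the endpoints is δ = arccos(p₁·p₂) ≈ 1.306 rad (74.8°).
Interpolate at f = 1/2 with slerp weights a = sin((1−f)δ)/sin δ ≈ 0.629, b = sin(fδ)/sin δ ≈ 0.629.
p = a·p₁ + b·p₂ ≈ (0.860, 0.159, -0.486); φ = arcsin(p_z) ≈ -29.06°, λ = atan2(p_y, p_x) ≈ 10.48°.

≈ 29°S, 10°E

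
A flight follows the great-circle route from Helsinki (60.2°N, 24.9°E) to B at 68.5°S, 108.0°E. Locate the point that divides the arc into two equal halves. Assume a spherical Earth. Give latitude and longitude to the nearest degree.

≈ 5°S, 59°E

Write both endpoints as unit vectors p₁, p₂ with components (cos φ cos λ, cos φ sin λ, sin φ).
The central angle between the endpoints is δ = arccos(p₁·p₂) ≈ 2.474 rad (141.8°).
Interpolate at f = 1/2 with slerp weights a = sin((1−f)δ)/sin δ ≈ 1.527, b = sin(fδ)/sin δ ≈ 1.527.
p = a·p₁ + b·p₂ ≈ (0.515, 0.852, -0.096); φ = arcsin(p_z) ≈ -5.49°, λ = atan2(p_y, p_x) ≈ 58.82°.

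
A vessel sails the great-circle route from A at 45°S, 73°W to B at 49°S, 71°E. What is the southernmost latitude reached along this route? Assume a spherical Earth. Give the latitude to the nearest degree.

The great circle lies in the plane with unit normal n̂ = (p₁ × p₂)/|p₁ × p₂|.
Here n̂_z ≈ +0.276; the vertex latitude is φ_max = arccos|n̂_z| ≈ 74.0°.
Check via Clairaut: cos φ_max = |cos φ₁| · sin C = cos(45.0°)·sin(157.0°) ≈ 0.276, again giving ≈ 74.0°.

≈ 74°S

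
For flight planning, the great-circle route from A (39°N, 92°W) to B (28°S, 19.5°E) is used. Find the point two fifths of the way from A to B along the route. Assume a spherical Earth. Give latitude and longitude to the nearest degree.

≈ (17°N, 41°W)

Write both endpoints as unit vectors p₁, p₂ with components (cos φ cos λ, cos φ sin λ, sin φ).
The central angle between the endpoints is δ = arccos(p₁·p₂) ≈ 2.149 rad (123.2°).
Interpolate at f = 2/5 with slerp weights a = sin((1−f)δ)/sin δ ≈ 1.148, b = sin(fδ)/sin δ ≈ 0.905.
p = a·p₁ + b·p₂ ≈ (0.722, -0.625, 0.297); φ = arcsin(p_z) ≈ 17.30°, λ = atan2(p_y, p_x) ≈ -40.85°.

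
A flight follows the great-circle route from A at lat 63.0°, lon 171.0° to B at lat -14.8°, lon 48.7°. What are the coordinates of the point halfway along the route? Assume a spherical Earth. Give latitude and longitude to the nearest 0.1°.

≈ lat 37.8°, lon 76.6°

From cos δ = sin φ₁ sin φ₂ + cos φ₁ cos φ₂ cos Δλ, the central angle is δ ≈ 2.051 rad (117.5°).
Interpolate at f = 1/2 with slerp weights a = sin((1−f)δ)/sin δ ≈ 0.964, b = sin(fδ)/sin δ ≈ 0.964.
p = a·p₁ + b·p₂ ≈ (0.183, 0.769, 0.613); φ = arcsin(p_z) ≈ 37.79°, λ = atan2(p_y, p_x) ≈ 76.62°.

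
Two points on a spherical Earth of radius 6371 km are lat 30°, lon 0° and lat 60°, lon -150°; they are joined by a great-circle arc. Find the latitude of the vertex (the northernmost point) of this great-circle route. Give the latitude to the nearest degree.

The great circle lies in the plane with unit normal n̂ = (p₁ × p₂)/|p₁ × p₂|.
Here n̂_z ≈ -0.217; the vertex latitude is φ_max = arccos|n̂_z| ≈ 77.5°.
Check via Clairaut: cos φ_max = |cos φ₁| · sin C = cos(30.0°)·sin(14.5°) ≈ 0.217, again giving ≈ 77.5°.

≈ 77°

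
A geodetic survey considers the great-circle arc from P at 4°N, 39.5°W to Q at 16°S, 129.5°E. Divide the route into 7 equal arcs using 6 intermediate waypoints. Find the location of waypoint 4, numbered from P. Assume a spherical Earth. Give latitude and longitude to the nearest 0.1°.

Write both endpoints as unit vectors p₁, p₂ with components (cos φ cos λ, cos φ sin λ, sin φ).
The central angle between the endpoints is δ = arccos(p₁·p₂) ≈ 2.860 rad (163.8°).
Interpolate at f = 4/7 with slerp weights a = sin((1−f)δ)/sin δ ≈ 3.383, b = sin(fδ)/sin δ ≈ 3.588.
p = a·p₁ + b·p₂ ≈ (0.410, 0.515, -0.753); φ = arcsin(p_z) ≈ -48.84°, λ = atan2(p_y, p_x) ≈ 51.44°.

≈ 48.8°S, 51.4°E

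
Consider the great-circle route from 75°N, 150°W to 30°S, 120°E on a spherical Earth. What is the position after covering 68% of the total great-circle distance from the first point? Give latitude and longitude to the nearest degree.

≈ 7°N, 131°E

Convert each endpoint to a unit vector on the sphere (x = cos φ cos λ, y = cos φ sin λ, z = sin φ).
The central angle between the endpoints is δ = arccos(p₁·p₂) ≈ 2.075 rad (118.9°).
Interpolate at f = 0.68 with slerp weights a = sin((1−f)δ)/sin δ ≈ 0.704, b = sin(fδ)/sin δ ≈ 1.127.
p = a·p₁ + b·p₂ ≈ (-0.646, 0.755, 0.116); φ = arcsin(p_z) ≈ 6.66°, λ = atan2(p_y, p_x) ≈ 130.57°.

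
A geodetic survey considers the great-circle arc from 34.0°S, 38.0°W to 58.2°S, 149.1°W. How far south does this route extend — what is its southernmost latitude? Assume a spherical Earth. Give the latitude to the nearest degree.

The great circle lies in the plane with unit normal n̂ = (p₁ × p₂)/|p₁ × p₂|.
Here n̂_z ≈ -0.430; the vertex latitude is φ_max = arccos|n̂_z| ≈ 64.5°.
Check via Clairaut: cos φ_max = |cos φ₁| · sin C = cos(34.0°)·sin(148.8°) ≈ 0.430, again giving ≈ 64.5°.

≈ 65°S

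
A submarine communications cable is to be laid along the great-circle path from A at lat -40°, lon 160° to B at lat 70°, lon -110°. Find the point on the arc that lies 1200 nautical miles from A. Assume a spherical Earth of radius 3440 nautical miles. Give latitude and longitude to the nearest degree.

≈ lat -22°, lon 169°

Write both endpoints as unit vectors p₁, p₂ with components (cos φ cos λ, cos φ sin λ, sin φ).
The central angle between the endpoints is δ = arccos(p₁·p₂) ≈ 2.219 rad (127.2°). The total great-circle distance is δ·R ≈ 2.219 × 3440 ≈ 7635 nmi, so the target fraction is f = 1200/7635 ≈ 0.157.
Interpolate at f ≈ 0.157 with slerp weights a = sin((1−f)δ)/sin δ ≈ 1.199, b = sin(fδ)/sin δ ≈ 0.429.
p = a·p₁ + b·p₂ ≈ (-0.913, 0.176, -0.368); φ = arcsin(p_z) ≈ -21.57°, λ = atan2(p_y, p_x) ≈ 169.08°.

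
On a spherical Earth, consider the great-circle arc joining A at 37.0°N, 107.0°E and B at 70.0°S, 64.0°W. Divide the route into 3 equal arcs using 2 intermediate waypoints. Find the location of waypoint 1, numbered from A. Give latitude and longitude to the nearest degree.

≈ 12°S, 103°E

Write both endpoints as unit vectors p₁, p₂ with components (cos φ cos λ, cos φ sin λ, sin φ).
The central angle between the endpoints is δ = arccos(p₁·p₂) ≈ 2.559 rad (146.6°).
Interpolate at f = 1/3 with slerp weights a = sin((1−f)δ)/sin δ ≈ 1.802, b = sin(fδ)/sin δ ≈ 1.370.
p = a·p₁ + b·p₂ ≈ (-0.215, 0.955, -0.203); φ = arcsin(p_z) ≈ -11.72°, λ = atan2(p_y, p_x) ≈ 102.71°.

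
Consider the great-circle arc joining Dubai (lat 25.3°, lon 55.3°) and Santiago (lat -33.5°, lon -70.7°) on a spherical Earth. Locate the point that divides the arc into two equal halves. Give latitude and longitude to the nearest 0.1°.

≈ lat -8.9°, lon -3.2°

Write both endpoints as unit vectors p₁, p₂ with components (cos φ cos λ, cos φ sin λ, sin φ).
The central angle between the endpoints is δ = arccos(p₁·p₂) ≈ 2.317 rad (132.8°).
Interpolate at f = 1/2 with slerp weights a = sin((1−f)δ)/sin δ ≈ 1.248, b = sin(fδ)/sin δ ≈ 1.248.
p = a·p₁ + b·p₂ ≈ (0.986, -0.055, -0.155); φ = arcsin(p_z) ≈ -8.94°, λ = atan2(p_y, p_x) ≈ -3.17°.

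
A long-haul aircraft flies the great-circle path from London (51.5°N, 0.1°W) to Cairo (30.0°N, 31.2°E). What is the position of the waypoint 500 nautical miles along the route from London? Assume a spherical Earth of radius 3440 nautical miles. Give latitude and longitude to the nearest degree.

≈ 47°N, 10°E

The haversine formula gives a central angle δ ≈ 0.551 rad (31.6°) between the endpoints. The total great-circle distance is δ·R ≈ 0.551 × 3440 ≈ 1896 nmi, so the target fraction is f = 500/1896 ≈ 0.264.
Interpolate at f ≈ 0.264 with slerp weights a = sin((1−f)δ)/sin δ ≈ 0.754, b = sin(fδ)/sin δ ≈ 0.277.
p = a·p₁ + b·p₂ ≈ (0.674, 0.123, 0.728); φ = arcsin(p_z) ≈ 46.74°, λ = atan2(p_y, p_x) ≈ 10.36°.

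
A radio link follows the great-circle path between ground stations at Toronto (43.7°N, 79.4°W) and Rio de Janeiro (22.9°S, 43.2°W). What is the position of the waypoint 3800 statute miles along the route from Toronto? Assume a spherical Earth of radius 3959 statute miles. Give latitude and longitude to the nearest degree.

Write both endpoints as unit vectors p₁, p₂ with components (cos φ cos λ, cos φ sin λ, sin φ).
The central angle between the endpoints is δ = arccos(p₁·p₂) ≈ 1.299 rad (74.4°). The total great-circle distance is δ·R ≈ 1.299 × 3959 ≈ 5142 mi, so the target fraction is f = 3800/5142 ≈ 0.739.
Interpolate at f ≈ 0.739 with slerp weights a = sin((1−f)δ)/sin δ ≈ 0.345, b = sin(fδ)/sin δ ≈ 0.850.
p = a·p₁ + b·p₂ ≈ (0.617, -0.782, -0.092); φ = arcsin(p_z) ≈ -5.30°, λ = atan2(p_y, p_x) ≈ -51.71°.

≈ 5°S, 52°W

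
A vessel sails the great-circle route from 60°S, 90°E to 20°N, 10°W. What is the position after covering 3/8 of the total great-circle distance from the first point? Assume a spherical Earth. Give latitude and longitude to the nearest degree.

≈ 39°S, 30°E

Convert each endpoint to a unit vector on the sphere (x = cos φ cos λ, y = cos φ sin λ, z = sin φ).
The central angle between the endpoints is δ = arccos(p₁·p₂) ≈ 1.958 rad (112.2°).
Interpolate at f = 3/8 with slerp weights a = sin((1−f)δ)/sin δ ≈ 1.016, b = sin(fδ)/sin δ ≈ 0.724.
p = a·p₁ + b·p₂ ≈ (0.670, 0.390, -0.632); φ = arcsin(p_z) ≈ -39.20°, λ = atan2(p_y, p_x) ≈ 30.20°.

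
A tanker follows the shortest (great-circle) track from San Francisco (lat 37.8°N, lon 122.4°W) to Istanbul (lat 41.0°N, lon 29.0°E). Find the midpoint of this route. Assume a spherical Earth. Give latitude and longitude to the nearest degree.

The haversine formula gives a central angle δ ≈ 1.693 rad (97.0°) between the endpoints.
Interpolate at f = 1/2 with slerp weights a = sin((1−f)δ)/sin δ ≈ 0.754, b = sin(fδ)/sin δ ≈ 0.754.
p = a·p₁ + b·p₂ ≈ (0.179, -0.227, 0.957); φ = arcsin(p_z) ≈ 73.20°, λ = atan2(p_y, p_x) ≈ -51.84°.

≈ lat 73°N, lon 52°W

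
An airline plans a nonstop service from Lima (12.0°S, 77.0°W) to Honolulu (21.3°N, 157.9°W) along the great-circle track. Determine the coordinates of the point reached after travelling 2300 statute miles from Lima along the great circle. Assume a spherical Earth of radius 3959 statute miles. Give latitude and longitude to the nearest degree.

Convert each endpoint to a unit vector on the sphere (x = cos φ cos λ, y = cos φ sin λ, z = sin φ).
The central angle between the endpoints is δ = arccos(p₁·p₂) ≈ 1.502 rad (86.1°). The total great-circle distance is δ·R ≈ 1.502 × 3959 ≈ 5947 mi, so the target fraction is f = 2300/5947 ≈ 0.387.
Interpolate at f ≈ 0.387 with slerp weights a = sin((1−f)δ)/sin δ ≈ 0.798, b = sin(fδ)/sin δ ≈ 0.550.
p = a·p₁ + b·p₂ ≈ (-0.299, -0.954, 0.034); φ = arcsin(p_z) ≈ 1.94°, λ = atan2(p_y, p_x) ≈ -107.42°.

≈ (2°N, 107°W)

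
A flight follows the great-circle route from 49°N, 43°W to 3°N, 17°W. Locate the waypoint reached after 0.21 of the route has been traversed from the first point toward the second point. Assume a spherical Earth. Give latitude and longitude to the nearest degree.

The haversine formula gives a central angle δ ≈ 0.891 rad (51.1°) between the endpoints.
Interpolate at f = 0.21 with slerp weights a = sin((1−f)δ)/sin δ ≈ 0.832, b = sin(fδ)/sin δ ≈ 0.239.
p = a·p₁ + b·p₂ ≈ (0.628, -0.442, 0.641); φ = arcsin(p_z) ≈ 39.84°, λ = atan2(p_y, p_x) ≈ -35.16°.

≈ 40°N, 35°W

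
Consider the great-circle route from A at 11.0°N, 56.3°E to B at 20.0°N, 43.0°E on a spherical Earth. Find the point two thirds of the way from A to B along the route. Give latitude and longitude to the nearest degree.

Convert each endpoint to a unit vector on the sphere (x = cos φ cos λ, y = cos φ sin λ, z = sin φ).
The central angle between the endpoints is δ = arccos(p₁·p₂) ≈ 0.273 rad (15.6°).
Interpolate at f = 2/3 with slerp weights a = sin((1−f)δ)/sin δ ≈ 0.337, b = sin(fδ)/sin δ ≈ 0.671.
p = a·p₁ + b·p₂ ≈ (0.645, 0.705, 0.294); φ = arcsin(p_z) ≈ 17.09°, λ = atan2(p_y, p_x) ≈ 47.57°.

≈ 17°N, 48°E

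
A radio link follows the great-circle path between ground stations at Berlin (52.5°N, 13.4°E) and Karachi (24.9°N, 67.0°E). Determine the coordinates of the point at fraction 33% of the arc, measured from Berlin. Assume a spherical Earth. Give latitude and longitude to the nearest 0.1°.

≈ 46.4°N, 36.3°E

Write both endpoints as unit vectors p₁, p₂ with components (cos φ cos λ, cos φ sin λ, sin φ).
The central angle between the endpoints is δ = arccos(p₁·p₂) ≈ 0.848 rad (48.6°).
Interpolate at f = 0.33 with slerp weights a = sin((1−f)δ)/sin δ ≈ 0.717, b = sin(fδ)/sin δ ≈ 0.368.
p = a·p₁ + b·p₂ ≈ (0.555, 0.409, 0.724); φ = arcsin(p_z) ≈ 46.41°, λ = atan2(p_y, p_x) ≈ 36.35°.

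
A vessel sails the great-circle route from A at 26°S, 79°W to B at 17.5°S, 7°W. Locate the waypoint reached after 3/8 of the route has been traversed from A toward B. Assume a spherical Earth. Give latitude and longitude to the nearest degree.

Write both endpoints as unit vectors p₁, p₂ with components (cos φ cos λ, cos φ sin λ, sin φ).
The central angle between the endpoints is δ = arccos(p₁·p₂) ≈ 1.163 rad (66.6°).
Interpolate at f = 3/8 with slerp weights a = sin((1−f)δ)/sin δ ≈ 0.724, b = sin(fδ)/sin δ ≈ 0.460.
p = a·p₁ + b·p₂ ≈ (0.560, -0.692, -0.456); φ = arcsin(p_z) ≈ -27.11°, λ = atan2(p_y, p_x) ≈ -51.04°.

≈ 27°S, 51°W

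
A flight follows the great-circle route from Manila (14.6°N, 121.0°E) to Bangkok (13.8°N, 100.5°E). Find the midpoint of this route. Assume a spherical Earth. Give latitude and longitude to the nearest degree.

≈ 14°N, 111°E

From cos δ = sin φ₁ sin φ₂ + cos φ₁ cos φ₂ cos Δλ, the central angle is δ ≈ 0.347 rad (19.9°).
Interpolate at f = 1/2 with slerp weights a = sin((1−f)δ)/sin δ ≈ 0.508, b = sin(fδ)/sin δ ≈ 0.508.
p = a·p₁ + b·p₂ ≈ (-0.343, 0.906, 0.249); φ = arcsin(p_z) ≈ 14.42°, λ = atan2(p_y, p_x) ≈ 110.73°.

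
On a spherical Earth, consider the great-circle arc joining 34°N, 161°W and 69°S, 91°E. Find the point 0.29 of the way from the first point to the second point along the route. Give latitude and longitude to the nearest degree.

≈ 0°N, 176°W

Convert each endpoint to a unit vector on the sphere (x = cos φ cos λ, y = cos φ sin λ, z = sin φ).
The central angle between the endpoints is δ = arccos(p₁·p₂) ≈ 2.232 rad (127.9°).
Interpolate at f = 0.29 with slerp weights a = sin((1−f)δ)/sin δ ≈ 1.267, b = sin(fδ)/sin δ ≈ 0.764.
p = a·p₁ + b·p₂ ≈ (-0.998, -0.068, -0.005); φ = arcsin(p_z) ≈ -0.27°, λ = atan2(p_y, p_x) ≈ -176.09°.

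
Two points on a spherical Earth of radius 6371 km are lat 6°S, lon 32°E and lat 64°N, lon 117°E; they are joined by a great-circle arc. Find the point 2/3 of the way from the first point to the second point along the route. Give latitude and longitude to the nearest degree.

≈ lat 48°N, lon 67°E

The haversine formula gives a central angle δ ≈ 1.627 rad (93.2°) between the endpoints.
Interpolate at f = 2/3 with slerp weights a = sin((1−f)δ)/sin δ ≈ 0.517, b = sin(fδ)/sin δ ≈ 0.885.
p = a·p₁ + b·p₂ ≈ (0.260, 0.618, 0.742); φ = arcsin(p_z) ≈ 47.89°, λ = atan2(p_y, p_x) ≈ 67.21°.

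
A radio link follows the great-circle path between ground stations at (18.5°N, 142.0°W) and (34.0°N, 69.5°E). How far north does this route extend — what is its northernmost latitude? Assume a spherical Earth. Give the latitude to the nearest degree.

The great circle lies in the plane with unit normal n̂ = (p₁ × p₂)/|p₁ × p₂|.
Here n̂_z ≈ -0.472; the vertex latitude is φ_max = arccos|n̂_z| ≈ 61.8°.

≈ 62°N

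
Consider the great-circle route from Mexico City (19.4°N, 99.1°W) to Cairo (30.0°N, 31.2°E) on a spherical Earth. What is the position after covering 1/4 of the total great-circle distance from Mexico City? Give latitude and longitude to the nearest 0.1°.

≈ 37.2°N, 74.6°W

Write both endpoints as unit vectors p₁, p₂ with components (cos φ cos λ, cos φ sin λ, sin φ).
The central angle between the endpoints is δ = arccos(p₁·p₂) ≈ 1.941 rad (111.2°).
Interpolate at f = 1/4 with slerp weights a = sin((1−f)δ)/sin δ ≈ 1.066, b = sin(fδ)/sin δ ≈ 0.501.
p = a·p₁ + b·p₂ ≈ (0.212, -0.768, 0.604); φ = arcsin(p_z) ≈ 37.18°, λ = atan2(p_y, p_x) ≈ -74.59°.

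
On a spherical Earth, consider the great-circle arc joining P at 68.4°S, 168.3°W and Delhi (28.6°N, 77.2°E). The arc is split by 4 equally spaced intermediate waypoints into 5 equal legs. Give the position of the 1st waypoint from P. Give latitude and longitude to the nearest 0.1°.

From cos δ = sin φ₁ sin φ₂ + cos φ₁ cos φ₂ cos Δλ, the central angle is δ ≈ 2.188 rad (125.4°).
Interpolate at f = 1/5 with slerp weights a = sin((1−f)δ)/sin δ ≈ 1.207, b = sin(fδ)/sin δ ≈ 0.520.
p = a·p₁ + b·p₂ ≈ (-0.334, 0.355, -0.873); φ = arcsin(p_z) ≈ -60.83°, λ = atan2(p_y, p_x) ≈ 133.24°.

≈ 60.8°S, 133.2°E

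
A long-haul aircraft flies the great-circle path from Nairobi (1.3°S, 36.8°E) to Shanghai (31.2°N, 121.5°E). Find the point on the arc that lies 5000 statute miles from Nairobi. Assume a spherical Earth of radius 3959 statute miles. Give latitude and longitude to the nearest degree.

Write both endpoints as unit vectors p₁, p₂ with components (cos φ cos λ, cos φ sin λ, sin φ).
The central angle between the endpoints is δ = arccos(p₁·p₂) ≈ 1.504 rad (86.1°). The total great-circle distance is δ·R ≈ 1.504 × 3959 ≈ 5952 mi, so the target fraction is f = 5000/5952 ≈ 0.840.
Interpolate at f ≈ 0.840 with slerp weights a = sin((1−f)δ)/sin δ ≈ 0.239, b = sin(fδ)/sin δ ≈ 0.955.
p = a·p₁ + b·p₂ ≈ (-0.236, 0.840, 0.489); φ = arcsin(p_z) ≈ 29.30°, λ = atan2(p_y, p_x) ≈ 105.68°.

≈ 29°N, 106°E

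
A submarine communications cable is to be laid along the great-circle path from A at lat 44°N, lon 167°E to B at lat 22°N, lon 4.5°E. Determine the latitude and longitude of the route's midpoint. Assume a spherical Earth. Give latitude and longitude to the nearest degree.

≈ lat 73°N, lon 46°E

The haversine formula gives a central angle δ ≈ 1.956 rad (112.1°) between the endpoints.
Interpolate at f = 1/2 with slerp weights a = sin((1−f)δ)/sin δ ≈ 0.895, b = sin(fδ)/sin δ ≈ 0.895.
p = a·p₁ + b·p₂ ≈ (0.200, 0.210, 0.957); φ = arcsin(p_z) ≈ 73.15°, λ = atan2(p_y, p_x) ≈ 46.39°.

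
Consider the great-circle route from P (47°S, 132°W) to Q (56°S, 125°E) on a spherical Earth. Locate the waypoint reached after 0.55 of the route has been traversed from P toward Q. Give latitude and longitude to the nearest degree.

≈ (64°S, 177°E)

Write both endpoints as unit vectors p₁, p₂ with components (cos φ cos λ, cos φ sin λ, sin φ).
The central angle between the endpoints is δ = arccos(p₁·p₂) ≈ 1.023 rad (58.6°).
Interpolate at f = 0.55 with slerp weights a = sin((1−f)δ)/sin δ ≈ 0.520, b = sin(fδ)/sin δ ≈ 0.625.
p = a·p₁ + b·p₂ ≈ (-0.438, 0.022, -0.899); φ = arcsin(p_z) ≈ -63.99°, λ = atan2(p_y, p_x) ≈ 177.06°.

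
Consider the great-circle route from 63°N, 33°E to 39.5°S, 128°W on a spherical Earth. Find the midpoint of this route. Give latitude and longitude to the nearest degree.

From cos δ = sin φ₁ sin φ₂ + cos φ₁ cos φ₂ cos Δλ, the central angle is δ ≈ 2.686 rad (153.9°).
Interpolate at f = 1/2 with slerp weights a = sin((1−f)δ)/sin δ ≈ 2.214, b = sin(fδ)/sin δ ≈ 2.214.
p = a·p₁ + b·p₂ ≈ (-0.209, -0.799, 0.564); φ = arcsin(p_z) ≈ 34.36°, λ = atan2(p_y, p_x) ≈ -104.65°.

≈ 34°N, 105°W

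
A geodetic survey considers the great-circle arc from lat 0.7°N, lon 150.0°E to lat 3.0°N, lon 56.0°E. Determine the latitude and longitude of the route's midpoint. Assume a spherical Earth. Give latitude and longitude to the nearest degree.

Convert each endpoint to a unit vector on the sphere (x = cos φ cos λ, y = cos φ sin λ, z = sin φ).
The central angle between the endpoints is δ = arccos(p₁·p₂) ≈ 1.640 rad (94.0°).
Interpolate at f = 1/2 with slerp weights a = sin((1−f)δ)/sin δ ≈ 0.733, b = sin(fδ)/sin δ ≈ 0.733.
p = a·p₁ + b·p₂ ≈ (-0.225, 0.973, 0.047); φ = arcsin(p_z) ≈ 2.71°, λ = atan2(p_y, p_x) ≈ 103.04°.

≈ lat 3°N, lon 103°E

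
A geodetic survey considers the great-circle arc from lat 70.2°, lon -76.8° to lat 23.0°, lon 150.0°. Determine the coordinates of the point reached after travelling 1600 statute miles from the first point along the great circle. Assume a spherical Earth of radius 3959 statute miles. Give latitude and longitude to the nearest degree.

Write both endpoints as unit vectors p₁, p₂ with components (cos φ cos λ, cos φ sin λ, sin φ).
The central angle between the endpoints is δ = arccos(p₁·p₂) ≈ 1.416 rad (81.1°). The total great-circle distance is δ·R ≈ 1.416 × 3959 ≈ 5606 mi, so the target fraction is f = 1600/5606 ≈ 0.285.
Interpolate at f ≈ 0.285 with slerp weights a = sin((1−f)δ)/sin δ ≈ 0.858, b = sin(fδ)/sin δ ≈ 0.398.
p = a·p₁ + b·p₂ ≈ (-0.251, -0.100, 0.963); φ = arcsin(p_z) ≈ 74.33°, λ = atan2(p_y, p_x) ≈ -158.31°.

≈ lat 74°, lon -158°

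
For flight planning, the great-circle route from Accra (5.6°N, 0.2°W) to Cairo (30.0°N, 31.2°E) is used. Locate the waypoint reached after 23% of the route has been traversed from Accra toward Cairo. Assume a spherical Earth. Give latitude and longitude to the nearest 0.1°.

≈ (11.6°N, 6.3°E)

Write both endpoints as unit vectors p₁, p₂ with components (cos φ cos λ, cos φ sin λ, sin φ).
The central angle between the endpoints is δ = arccos(p₁·p₂) ≈ 0.669 rad (38.3°).
Interpolate at f = 0.23 with slerp weights a = sin((1−f)δ)/sin δ ≈ 0.794, b = sin(fδ)/sin δ ≈ 0.247.
p = a·p₁ + b·p₂ ≈ (0.974, 0.108, 0.201); φ = arcsin(p_z) ≈ 11.60°, λ = atan2(p_y, p_x) ≈ 6.34°.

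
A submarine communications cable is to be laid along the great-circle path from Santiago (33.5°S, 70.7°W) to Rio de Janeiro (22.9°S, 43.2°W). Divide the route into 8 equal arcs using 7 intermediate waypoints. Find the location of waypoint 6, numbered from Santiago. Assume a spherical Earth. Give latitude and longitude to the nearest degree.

≈ 26°S, 50°W

The haversine formula gives a central angle δ ≈ 0.460 rad (26.3°) between the endpoints.
Interpolate at f = 6/8 with slerp weights a = sin((1−f)δ)/sin δ ≈ 0.258, b = sin(fδ)/sin δ ≈ 0.762.
p = a·p₁ + b·p₂ ≈ (0.583, -0.684, -0.439); φ = arcsin(p_z) ≈ -26.05°, λ = atan2(p_y, p_x) ≈ -49.56°.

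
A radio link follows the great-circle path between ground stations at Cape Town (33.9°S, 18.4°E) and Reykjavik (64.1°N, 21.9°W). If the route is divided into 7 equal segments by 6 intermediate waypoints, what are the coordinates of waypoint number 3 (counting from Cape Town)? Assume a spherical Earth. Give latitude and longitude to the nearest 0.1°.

≈ (8.8°N, 6.6°E)

From cos δ = sin φ₁ sin φ₂ + cos φ₁ cos φ₂ cos Δλ, the central angle is δ ≈ 1.798 rad (103.0°).
Interpolate at f = 3/7 with slerp weights a = sin((1−f)δ)/sin δ ≈ 0.879, b = sin(fδ)/sin δ ≈ 0.715.
p = a·p₁ + b·p₂ ≈ (0.982, 0.114, 0.153); φ = arcsin(p_z) ≈ 8.81°, λ = atan2(p_y, p_x) ≈ 6.61°.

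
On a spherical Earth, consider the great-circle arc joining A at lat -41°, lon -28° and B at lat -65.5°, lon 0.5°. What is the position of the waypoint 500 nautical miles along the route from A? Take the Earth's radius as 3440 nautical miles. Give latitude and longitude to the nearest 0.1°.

≈ lat -48.5°, lon -22.9°

Write both endpoints as unit vectors p₁, p₂ with components (cos φ cos λ, cos φ sin λ, sin φ).
The central angle between the endpoints is δ = arccos(p₁·p₂) ≈ 0.511 rad (29.3°). The total great-circle distance is δ·R ≈ 0.511 × 3440 ≈ 1759 nmi, so the target fraction is f = 500/1759 ≈ 0.284.
Interpolate at f ≈ 0.284 with slerp weights a = sin((1−f)δ)/sin δ ≈ 0.731, b = sin(fδ)/sin δ ≈ 0.296.
p = a·p₁ + b·p₂ ≈ (0.610, -0.258, -0.749); φ = arcsin(p_z) ≈ -48.51°, λ = atan2(p_y, p_x) ≈ -22.93°.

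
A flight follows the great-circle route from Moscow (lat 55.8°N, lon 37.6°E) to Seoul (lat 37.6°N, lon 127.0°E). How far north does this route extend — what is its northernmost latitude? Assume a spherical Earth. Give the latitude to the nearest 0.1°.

≈ 58.8°N

The great circle lies in the plane with unit normal n̂ = (p₁ × p₂)/|p₁ × p₂|.
Here n̂_z ≈ +0.517; the vertex latitude is φ_max = arccos|n̂_z| ≈ 58.8°.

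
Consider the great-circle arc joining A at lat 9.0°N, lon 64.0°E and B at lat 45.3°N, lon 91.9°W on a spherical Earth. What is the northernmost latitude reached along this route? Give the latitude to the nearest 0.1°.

The great circle lies in the plane with unit normal n̂ = (p₁ × p₂)/|p₁ × p₂|.
Here n̂_z ≈ -0.333; the vertex latitude is φ_max = arccos|n̂_z| ≈ 70.6°.

≈ 70.6°N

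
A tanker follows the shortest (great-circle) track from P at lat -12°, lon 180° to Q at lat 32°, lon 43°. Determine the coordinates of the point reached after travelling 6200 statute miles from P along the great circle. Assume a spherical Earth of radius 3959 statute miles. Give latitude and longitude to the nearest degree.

Convert each endpoint to a unit vector on the sphere (x = cos φ cos λ, y = cos φ sin λ, z = sin φ).
The central angle between the endpoints is δ = arccos(p₁·p₂) ≈ 2.370 rad (135.8°). The total great-circle distance is δ·R ≈ 2.370 × 3959 ≈ 9383 mi, so the target fraction is f = 6200/9383 ≈ 0.661.
Interpolate at f ≈ 0.661 with slerp weights a = sin((1−f)δ)/sin δ ≈ 1.033, b = sin(fδ)/sin δ ≈ 1.434.
p = a·p₁ + b·p₂ ≈ (-0.121, 0.830, 0.545); φ = arcsin(p_z) ≈ 33.04°, λ = atan2(p_y, p_x) ≈ 98.28°.

≈ lat 33°, lon 98°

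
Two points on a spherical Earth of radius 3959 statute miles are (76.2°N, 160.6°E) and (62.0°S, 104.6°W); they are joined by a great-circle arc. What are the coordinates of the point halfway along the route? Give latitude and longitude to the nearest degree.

Convert each endpoint to a unit vector on the sphere (x = cos φ cos λ, y = cos φ sin λ, z = sin φ).
The central angle between the endpoints is δ = arccos(p₁·p₂) ≈ 2.620 rad (150.1°).
Interpolate at f = 1/2 with slerp weights a = sin((1−f)δ)/sin δ ≈ 1.938, b = sin(fδ)/sin δ ≈ 1.938.
p = a·p₁ + b·p₂ ≈ (-0.665, -0.727, 0.171); φ = arcsin(p_z) ≈ 9.84°, λ = atan2(p_y, p_x) ≈ -132.47°.

≈ (10°N, 132°W)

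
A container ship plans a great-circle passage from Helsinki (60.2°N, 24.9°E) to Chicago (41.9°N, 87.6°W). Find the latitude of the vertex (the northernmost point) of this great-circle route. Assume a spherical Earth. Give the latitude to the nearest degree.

The great circle lies in the plane with unit normal n̂ = (p₁ × p₂)/|p₁ × p₂|.
Here n̂_z ≈ -0.380; the vertex latitude is φ_max = arccos|n̂_z| ≈ 67.7°.
Check via Clairaut: cos φ_max = |cos φ₁| · sin C = cos(60.2°)·sin(49.9°) ≈ 0.380, again giving ≈ 67.7°.

≈ 68°N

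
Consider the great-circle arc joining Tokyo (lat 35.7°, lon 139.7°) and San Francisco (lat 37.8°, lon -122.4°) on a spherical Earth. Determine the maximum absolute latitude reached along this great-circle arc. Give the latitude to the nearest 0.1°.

≈ 48.7°

The great circle lies in the plane with unit normal n̂ = (p₁ × p₂)/|p₁ × p₂|.
Here n̂_z ≈ +0.660; the vertex latitude is φ_max = arccos|n̂_z| ≈ 48.7°.
Check via Clairaut: cos φ_max = |cos φ₁| · sin C = cos(35.7°)·sin(54.4°) ≈ 0.660, again giving ≈ 48.7°.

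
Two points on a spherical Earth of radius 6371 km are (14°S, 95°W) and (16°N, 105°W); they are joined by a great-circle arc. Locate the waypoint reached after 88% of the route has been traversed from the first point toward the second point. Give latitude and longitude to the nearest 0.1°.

The haversine formula gives a central angle δ ≈ 0.551 rad (31.6°) between the endpoints.
Interpolate at f = 0.88 with slerp weights a = sin((1−f)δ)/sin δ ≈ 0.126, b = sin(fδ)/sin δ ≈ 0.890.
p = a·p₁ + b·p₂ ≈ (-0.232, -0.949, 0.215); φ = arcsin(p_z) ≈ 12.41°, λ = atan2(p_y, p_x) ≈ -103.75°.

≈ (12.4°N, 103.8°W)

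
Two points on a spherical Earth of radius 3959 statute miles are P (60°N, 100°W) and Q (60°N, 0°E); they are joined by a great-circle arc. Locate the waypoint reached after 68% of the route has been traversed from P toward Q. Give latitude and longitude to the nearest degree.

≈ (68°N, 28°W)

Write both endpoints as unit vectors p₁, p₂ with components (cos φ cos λ, cos φ sin λ, sin φ).
The central angle between the endpoints is δ = arccos(p₁·p₂) ≈ 0.786 rad (45.0°).
Interpolate at f = 0.68 with slerp weights a = sin((1−f)δ)/sin δ ≈ 0.352, b = sin(fδ)/sin δ ≈ 0.720.
p = a·p₁ + b·p₂ ≈ (0.329, -0.173, 0.928); φ = arcsin(p_z) ≈ 68.15°, λ = atan2(p_y, p_x) ≈ -27.73°.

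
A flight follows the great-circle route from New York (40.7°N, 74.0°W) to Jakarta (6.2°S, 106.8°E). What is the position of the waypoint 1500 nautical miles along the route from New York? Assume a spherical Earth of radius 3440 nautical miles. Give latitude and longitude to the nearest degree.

≈ 66°N, 75°W

Write both endpoints as unit vectors p₁, p₂ with components (cos φ cos λ, cos φ sin λ, sin φ).
The central angle between the endpoints is δ = arccos(p₁·p₂) ≈ 2.539 rad (145.5°). The total great-circle distance is δ·R ≈ 2.539 × 3440 ≈ 8735 nmi, so the target fraction is f = 1500/8735 ≈ 0.172.
Interpolate at f ≈ 0.172 with slerp weights a = sin((1−f)δ)/sin δ ≈ 1.521, b = sin(fδ)/sin δ ≈ 0.746.
p = a·p₁ + b·p₂ ≈ (0.104, -0.399, 0.911); φ = arcsin(p_z) ≈ 65.67°, λ = atan2(p_y, p_x) ≈ -75.44°.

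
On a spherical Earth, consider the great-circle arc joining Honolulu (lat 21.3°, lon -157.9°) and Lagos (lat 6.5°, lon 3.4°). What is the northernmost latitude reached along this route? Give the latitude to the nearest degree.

The great circle lies in the plane with unit normal n̂ = (p₁ × p₂)/|p₁ × p₂|.
Here n̂_z ≈ +0.540; the vertex latitude is φ_max = arccos|n̂_z| ≈ 57.3°.
Check via Clairaut: cos φ_max = |cos φ₁| · sin C = cos(21.3°)·sin(35.5°) ≈ 0.540, again giving ≈ 57.3°.

≈ 57°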